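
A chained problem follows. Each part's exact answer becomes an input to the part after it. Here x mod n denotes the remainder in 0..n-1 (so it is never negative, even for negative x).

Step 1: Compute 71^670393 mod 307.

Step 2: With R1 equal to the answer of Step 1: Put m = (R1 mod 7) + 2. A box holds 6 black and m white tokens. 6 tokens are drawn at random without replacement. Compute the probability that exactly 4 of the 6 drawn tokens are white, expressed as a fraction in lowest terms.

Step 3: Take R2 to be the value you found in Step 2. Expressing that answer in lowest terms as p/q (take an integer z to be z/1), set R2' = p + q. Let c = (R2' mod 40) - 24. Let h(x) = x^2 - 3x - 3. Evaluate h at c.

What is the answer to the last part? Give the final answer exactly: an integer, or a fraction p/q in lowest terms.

Step 1: squarings mod 307: 71^1=71, 71^2=129, 71^4=63, 71^8=285, 71^16=177, 71^32=15, 71^64=225, 71^128=277, 71^256=286, 71^512=134, 71^1024=150, 71^2048=89, 71^4096=246, 71^8192=37, 71^16384=141, 71^32768=233, 71^65536=257, 71^131072=44, 71^262144=94, 71^524288=240; 71^670393 = 71^1 * 71^8 * 71^16 * 71^32 * 71^128 * 71^512 * 71^2048 * 71^4096 * 71^8192 * 71^131072 * 71^524288 = 181 (mod 307); answer 181
Step 2: R1 = 181; m = 8; total draws C(14,6) = 3003; favorable C(8,4)*C(6,2) = 1050; P = 50/143; answer 50/143
Step 3: R2 = 50/143; threaded value p + q = 193; c = 9; 1*(9)^2 - 3*(9)^1 - 3 = (81) + (-27) + (-3) = 51; answer 51

51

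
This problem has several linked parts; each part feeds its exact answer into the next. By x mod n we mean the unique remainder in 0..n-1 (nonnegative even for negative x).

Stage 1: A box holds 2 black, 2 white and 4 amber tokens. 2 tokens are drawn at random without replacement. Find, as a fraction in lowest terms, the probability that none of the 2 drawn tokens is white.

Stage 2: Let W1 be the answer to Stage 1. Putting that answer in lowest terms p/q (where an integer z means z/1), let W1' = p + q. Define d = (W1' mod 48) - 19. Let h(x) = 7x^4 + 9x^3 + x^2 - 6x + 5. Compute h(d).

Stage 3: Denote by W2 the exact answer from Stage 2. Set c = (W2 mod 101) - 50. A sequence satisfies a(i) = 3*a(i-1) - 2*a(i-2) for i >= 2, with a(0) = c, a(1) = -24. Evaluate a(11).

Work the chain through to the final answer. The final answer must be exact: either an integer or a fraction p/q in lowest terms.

Stage 1: total draws C(8,2) = 28; favorable C(6,2) = 15; P = 15/28; answer 15/28
Stage 2: W1 = 15/28; threaded value p + q = 43; d = 24; 7*(24)^4 + 9*(24)^3 + 1*(24)^2 - 6*(24)^1 + 5 = (2322432) + (124416) + (576) + (-144) + (5) = 2447285; answer 2447285
Stage 3: W2 = 2447285; c = 5; a(2) = 3*(-24) - 2*(5) = -82; iterating: a(2)=-82, a(3)=-198, a(4)=-430, a(5)=-894, a(6)=-1822, a(7)=-3678, a(8)=-7390, a(9)=-14814, a(10)=-29662, a(11)=-59358; answer -59358

-59358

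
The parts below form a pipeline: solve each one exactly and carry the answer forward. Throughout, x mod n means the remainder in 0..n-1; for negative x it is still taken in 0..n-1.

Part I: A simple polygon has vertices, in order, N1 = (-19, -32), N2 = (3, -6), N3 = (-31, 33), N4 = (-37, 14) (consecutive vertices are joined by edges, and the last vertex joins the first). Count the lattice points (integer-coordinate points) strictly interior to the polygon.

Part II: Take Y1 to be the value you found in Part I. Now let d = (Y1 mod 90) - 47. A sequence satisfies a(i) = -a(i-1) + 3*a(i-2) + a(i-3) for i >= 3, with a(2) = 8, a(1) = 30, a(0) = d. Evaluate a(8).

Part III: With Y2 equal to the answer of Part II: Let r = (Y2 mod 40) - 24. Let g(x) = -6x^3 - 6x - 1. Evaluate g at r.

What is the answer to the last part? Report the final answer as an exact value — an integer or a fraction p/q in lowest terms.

Part I: cross terms: (-19*-6 - 3*-32)=210, (3*33 - -31*-6)=-87, (-31*14 - -37*33)=787, (-37*-32 - -19*14)=1450; twice the area = |2360| = 2360; area = 1180; boundary points = 2 + 1 + 1 + 2 = 6; strictly interior points = area - boundary/2 + 1 = 1178; answer 1178
Part II: Y1 = 1178; d = -39; a(3) = -1*(8) + 3*(30) + 1*(-39) = 43; iterating: a(3)=43, a(4)=11, a(5)=126, a(6)=-50, a(7)=439, a(8)=-463; answer -463
Part III: Y2 = -463; r = -7; -6*(-7)^3 - 6*(-7)^1 - 1 = (2058) + (42) + (-1) = 2099; answer 2099

2099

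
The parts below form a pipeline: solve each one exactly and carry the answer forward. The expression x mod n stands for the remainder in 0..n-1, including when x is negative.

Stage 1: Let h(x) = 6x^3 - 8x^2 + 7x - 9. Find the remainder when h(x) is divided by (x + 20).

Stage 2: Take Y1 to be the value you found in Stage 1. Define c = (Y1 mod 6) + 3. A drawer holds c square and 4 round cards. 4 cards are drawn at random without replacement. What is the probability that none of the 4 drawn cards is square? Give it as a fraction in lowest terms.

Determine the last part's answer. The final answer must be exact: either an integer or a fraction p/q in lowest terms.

1/495

Stage 1: remainder = value at the root: 6*(-20)^3 - 8*(-20)^2 + 7*(-20)^1 - 9 = (-48000) + (-3200) + (-140) + (-9) = -51349; answer -51349
Stage 2: Y1 = -51349; c = 8; total draws C(12,4) = 495; favorable C(4,4) = 1; P = 1/495; answer 1/495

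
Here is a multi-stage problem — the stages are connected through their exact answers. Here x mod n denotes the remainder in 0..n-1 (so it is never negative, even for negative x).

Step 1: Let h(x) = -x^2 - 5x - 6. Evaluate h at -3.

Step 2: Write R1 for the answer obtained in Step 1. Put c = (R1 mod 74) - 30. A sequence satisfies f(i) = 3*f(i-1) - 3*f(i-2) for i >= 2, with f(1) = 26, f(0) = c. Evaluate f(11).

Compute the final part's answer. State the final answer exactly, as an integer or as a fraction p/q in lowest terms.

Step 1: -1*(-3)^2 - 5*(-3)^1 - 6 = (-9) + (15) + (-6) = 0; answer 0
Step 2: R1 = 0; c = -30; f(2) = 3*(26) - 3*(-30) = 168; iterating: f(2)=168, f(3)=426, f(4)=774, f(5)=1044, f(6)=810, f(7)=-702, f(8)=-4536, f(9)=-11502, f(10)=-20898, f(11)=-28188; answer -28188

-28188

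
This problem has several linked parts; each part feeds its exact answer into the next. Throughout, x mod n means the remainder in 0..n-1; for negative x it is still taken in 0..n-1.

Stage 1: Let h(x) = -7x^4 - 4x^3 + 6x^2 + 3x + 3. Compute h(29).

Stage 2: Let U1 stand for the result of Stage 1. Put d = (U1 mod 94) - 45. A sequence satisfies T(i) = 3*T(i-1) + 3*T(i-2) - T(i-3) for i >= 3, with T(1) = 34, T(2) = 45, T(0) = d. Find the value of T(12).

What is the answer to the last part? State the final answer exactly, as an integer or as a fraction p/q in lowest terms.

Stage 1: -7*(29)^4 - 4*(29)^3 + 6*(29)^2 + 3*(29)^1 + 3 = (-4950967) + (-97556) + (5046) + (87) + (3) = -5043387; answer -5043387
Stage 2: U1 = -5043387; d = 44; T(3) = 3*(45) + 3*(34) - 1*(44) = 193; iterating: T(3)=193, T(4)=680, T(5)=2574, T(6)=9569, T(7)=35749, T(8)=133380, T(9)=497818, T(10)=1857845, T(11)=6933609, T(12)=25876544; answer 25876544

25876544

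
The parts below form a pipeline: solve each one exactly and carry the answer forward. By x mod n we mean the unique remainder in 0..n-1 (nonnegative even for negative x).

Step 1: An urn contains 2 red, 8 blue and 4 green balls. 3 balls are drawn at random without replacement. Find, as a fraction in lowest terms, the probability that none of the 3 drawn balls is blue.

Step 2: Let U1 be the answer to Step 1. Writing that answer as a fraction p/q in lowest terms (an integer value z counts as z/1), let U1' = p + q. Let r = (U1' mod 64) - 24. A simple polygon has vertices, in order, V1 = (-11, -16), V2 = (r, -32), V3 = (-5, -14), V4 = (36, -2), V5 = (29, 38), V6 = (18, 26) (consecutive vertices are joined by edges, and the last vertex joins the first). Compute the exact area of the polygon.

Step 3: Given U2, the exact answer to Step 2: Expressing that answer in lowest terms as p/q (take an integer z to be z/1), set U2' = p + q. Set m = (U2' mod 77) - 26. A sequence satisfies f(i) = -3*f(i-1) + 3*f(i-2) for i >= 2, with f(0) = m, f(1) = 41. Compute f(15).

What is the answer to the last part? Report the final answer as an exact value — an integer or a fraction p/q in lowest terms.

Step 1: total draws C(14,3) = 364; favorable C(6,3) = 20; P = 5/91; answer 5/91
Step 2: U1 = 5/91; threaded value p + q = 96; r = 8; cross terms: (-11*-32 - 8*-16)=480, (8*-14 - -5*-32)=-272, (-5*-2 - 36*-14)=514, (36*38 - 29*-2)=1426, (29*26 - 18*38)=70, (18*-16 - -11*26)=-2; twice the area = |2216| = 2216; area = 1108; answer 1108
Step 3: U2 = 1108; threaded value p + q = 1109; m = 5; f(2) = -3*(41) + 3*(5) = -108; iterating: f(2)=-108, f(3)=447, f(4)=-1665, f(5)=6336, f(6)=-24003, f(7)=91017, f(8)=-345060, f(9)=1308231, f(10)=-4959873, f(11)=18804312, f(12)=-71292555, f(13)=270290601, f(14)=-1024749468, f(15)=3885120207; answer 3885120207

3885120207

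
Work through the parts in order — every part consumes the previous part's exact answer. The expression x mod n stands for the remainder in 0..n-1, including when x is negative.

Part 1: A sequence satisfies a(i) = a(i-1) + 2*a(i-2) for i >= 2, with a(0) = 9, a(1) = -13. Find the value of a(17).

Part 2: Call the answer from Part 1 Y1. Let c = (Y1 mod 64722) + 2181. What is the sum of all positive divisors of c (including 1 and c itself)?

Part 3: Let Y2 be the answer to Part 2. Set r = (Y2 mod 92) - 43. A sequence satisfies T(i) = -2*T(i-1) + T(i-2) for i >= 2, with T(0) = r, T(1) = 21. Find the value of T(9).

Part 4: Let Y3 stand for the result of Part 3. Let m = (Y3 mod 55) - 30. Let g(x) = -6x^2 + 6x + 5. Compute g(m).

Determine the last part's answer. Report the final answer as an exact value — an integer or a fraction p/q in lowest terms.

-115

Part 1: a(2) = 1*(-13) + 2*(9) = 5; iterating: a(2)=5, a(3)=-21, a(4)=-11, a(5)=-53, a(6)=-75, a(7)=-181, a(8)=-331, a(9)=-693, a(10)=-1355, a(11)=-2741, a(12)=-5451, a(13)=-10933, a(14)=-21835, a(15)=-43701, a(16)=-87371, a(17)=-174773; answer -174773
Part 2: Y1 = -174773; c = 21574; 21574 = 2 * 7 * 23 * 67; sigma = (1 + 2) * (1 + 7) * (1 + 23) * (1 + 67) = 3 * 8 * 24 * 68 = 39168; answer 39168
Part 3: Y2 = 39168; r = 25; T(2) = -2*(21) + 1*(25) = -17; iterating: T(2)=-17, T(3)=55, T(4)=-127, T(5)=309, T(6)=-745, T(7)=1799, T(8)=-4343, T(9)=10485; answer 10485
Part 4: Y3 = 10485; m = 5; -6*(5)^2 + 6*(5)^1 + 5 = (-150) + (30) + (5) = -115; answer -115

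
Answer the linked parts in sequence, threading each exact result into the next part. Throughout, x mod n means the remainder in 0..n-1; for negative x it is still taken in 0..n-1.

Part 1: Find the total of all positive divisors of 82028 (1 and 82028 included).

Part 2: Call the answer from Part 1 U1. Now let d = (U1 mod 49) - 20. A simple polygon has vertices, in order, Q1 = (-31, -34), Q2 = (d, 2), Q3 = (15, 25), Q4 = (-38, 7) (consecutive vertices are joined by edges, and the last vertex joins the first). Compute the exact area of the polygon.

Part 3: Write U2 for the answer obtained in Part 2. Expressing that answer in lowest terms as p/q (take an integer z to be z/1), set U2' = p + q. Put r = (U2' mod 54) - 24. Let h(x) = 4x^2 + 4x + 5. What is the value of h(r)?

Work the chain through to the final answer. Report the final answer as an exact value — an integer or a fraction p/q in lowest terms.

Part 1: 82028 = 2^2 * 20507; sigma = (1 + 2 + 4) * (1 + 20507) = 7 * 20508 = 143556; answer 143556
Part 2: U1 = 143556; d = 15; cross terms: (-31*2 - 15*-34)=448, (15*25 - 15*2)=345, (15*7 - -38*25)=1055, (-38*-34 - -31*7)=1509; twice the area = |3357| = 3357; area = 3357/2; answer 3357/2
Part 3: U2 = 3357/2; threaded value p + q = 3359; r = -13; 4*(-13)^2 + 4*(-13)^1 + 5 = (676) + (-52) + (5) = 629; answer 629

629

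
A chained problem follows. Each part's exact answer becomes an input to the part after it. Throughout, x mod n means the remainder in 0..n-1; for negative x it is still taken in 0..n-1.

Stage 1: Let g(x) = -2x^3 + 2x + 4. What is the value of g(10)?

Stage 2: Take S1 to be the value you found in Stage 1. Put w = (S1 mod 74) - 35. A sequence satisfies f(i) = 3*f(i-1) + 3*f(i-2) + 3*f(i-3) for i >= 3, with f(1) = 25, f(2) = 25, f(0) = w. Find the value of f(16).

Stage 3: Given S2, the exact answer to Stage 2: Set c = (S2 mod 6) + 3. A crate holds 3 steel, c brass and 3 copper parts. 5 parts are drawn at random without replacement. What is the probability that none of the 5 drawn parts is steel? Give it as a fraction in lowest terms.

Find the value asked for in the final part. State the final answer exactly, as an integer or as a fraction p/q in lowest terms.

7/44

Stage 1: -2*(10)^3 + 2*(10)^1 + 4 = (-2000) + (20) + (4) = -1976; answer -1976
Stage 2: S1 = -1976; w = -13; f(3) = 3*(25) + 3*(25) + 3*(-13) = 111; iterating: f(3)=111, f(4)=483, f(5)=1857, f(6)=7353, f(7)=29079, f(8)=114867, f(9)=453897, f(10)=1793529, f(11)=7086879, f(12)=28002915, f(13)=110649969, f(14)=437219289, f(15)=1727616519, f(16)=6826457331; answer 6826457331
Stage 3: S2 = 6826457331; c = 6; total draws C(12,5) = 792; favorable C(9,5) = 126; P = 7/44; answer 7/44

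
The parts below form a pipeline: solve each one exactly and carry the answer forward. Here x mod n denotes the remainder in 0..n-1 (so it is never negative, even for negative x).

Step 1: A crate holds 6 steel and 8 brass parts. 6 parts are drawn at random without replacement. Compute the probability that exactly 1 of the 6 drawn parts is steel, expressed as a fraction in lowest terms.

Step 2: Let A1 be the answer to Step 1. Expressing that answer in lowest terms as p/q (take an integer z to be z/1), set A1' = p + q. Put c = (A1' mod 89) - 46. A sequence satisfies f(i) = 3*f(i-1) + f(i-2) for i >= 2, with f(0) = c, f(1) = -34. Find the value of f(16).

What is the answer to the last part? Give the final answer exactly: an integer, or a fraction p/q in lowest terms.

Step 1: total draws C(14,6) = 3003; favorable C(6,1)*C(8,5) = 336; P = 16/143; answer 16/143
Step 2: A1 = 16/143; threaded value p + q = 159; c = 24; f(2) = 3*(-34) + 1*(24) = -78; iterating: f(2)=-78, f(3)=-268, f(4)=-882, f(5)=-2914, f(6)=-9624, f(7)=-31786, f(8)=-104982, f(9)=-346732, f(10)=-1145178, f(11)=-3782266, f(12)=-12491976, f(13)=-41258194, f(14)=-136266558, f(15)=-450057868, f(16)=-1486440162; answer -1486440162

-1486440162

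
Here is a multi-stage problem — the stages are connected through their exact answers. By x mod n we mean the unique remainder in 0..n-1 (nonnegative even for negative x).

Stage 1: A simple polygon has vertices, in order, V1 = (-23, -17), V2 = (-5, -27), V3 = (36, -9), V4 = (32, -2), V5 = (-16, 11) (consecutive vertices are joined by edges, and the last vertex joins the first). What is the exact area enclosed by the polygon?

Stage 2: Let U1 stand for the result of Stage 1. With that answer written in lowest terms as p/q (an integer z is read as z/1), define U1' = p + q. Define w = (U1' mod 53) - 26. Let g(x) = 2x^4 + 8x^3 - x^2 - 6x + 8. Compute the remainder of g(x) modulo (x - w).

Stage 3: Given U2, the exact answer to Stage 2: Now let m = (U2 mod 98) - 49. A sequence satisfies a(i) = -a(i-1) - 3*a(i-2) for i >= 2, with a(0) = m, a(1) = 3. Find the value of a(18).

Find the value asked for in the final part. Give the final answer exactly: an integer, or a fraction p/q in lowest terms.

Stage 1: cross terms: (-23*-27 - -5*-17)=536, (-5*-9 - 36*-27)=1017, (36*-2 - 32*-9)=216, (32*11 - -16*-2)=320, (-16*-17 - -23*11)=525; twice the area = |2614| = 2614; area = 1307; answer 1307
Stage 2: U1 = 1307; threaded value p + q = 1308; w = 10; remainder = value at the root: 2*(10)^4 + 8*(10)^3 - 1*(10)^2 - 6*(10)^1 + 8 = (20000) + (8000) + (-100) + (-60) + (8) = 27848; answer 27848
Stage 3: U2 = 27848; m = -33; a(2) = -1*(3) - 3*(-33) = 96; iterating: a(2)=96, a(3)=-105, a(4)=-183, a(5)=498, a(6)=51, a(7)=-1545, a(8)=1392, a(9)=3243, a(10)=-7419, a(11)=-2310, a(12)=24567, a(13)=-17637, a(14)=-56064, a(15)=108975, a(16)=59217, a(17)=-386142, a(18)=208491; answer 208491

208491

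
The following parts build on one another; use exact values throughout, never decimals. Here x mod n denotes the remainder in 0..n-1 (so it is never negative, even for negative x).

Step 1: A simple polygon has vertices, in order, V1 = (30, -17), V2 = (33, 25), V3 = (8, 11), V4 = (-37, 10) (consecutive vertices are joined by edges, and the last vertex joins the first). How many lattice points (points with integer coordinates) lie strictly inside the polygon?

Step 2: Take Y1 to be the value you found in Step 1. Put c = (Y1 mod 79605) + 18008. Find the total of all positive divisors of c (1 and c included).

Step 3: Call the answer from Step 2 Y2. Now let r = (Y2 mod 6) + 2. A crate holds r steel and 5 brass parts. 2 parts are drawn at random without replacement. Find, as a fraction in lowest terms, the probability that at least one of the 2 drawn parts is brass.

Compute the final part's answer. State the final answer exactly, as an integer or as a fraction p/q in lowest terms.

Step 1: cross terms: (30*25 - 33*-17)=1311, (33*11 - 8*25)=163, (8*10 - -37*11)=487, (-37*-17 - 30*10)=329; twice the area = |2290| = 2290; area = 1145; boundary points = 3 + 1 + 1 + 1 = 6; strictly interior points = area - boundary/2 + 1 = 1143; answer 1143
Step 2: Y1 = 1143; c = 19151; 19151 = 11 * 1741; sigma = (1 + 11) * (1 + 1741) = 12 * 1742 = 20904; answer 20904
Step 3: Y2 = 20904; r = 2; total draws C(7,2) = 21; complement C(2,2) = 1; favorable 21 - 1 = 20; P = 20/21; answer 20/21

20/21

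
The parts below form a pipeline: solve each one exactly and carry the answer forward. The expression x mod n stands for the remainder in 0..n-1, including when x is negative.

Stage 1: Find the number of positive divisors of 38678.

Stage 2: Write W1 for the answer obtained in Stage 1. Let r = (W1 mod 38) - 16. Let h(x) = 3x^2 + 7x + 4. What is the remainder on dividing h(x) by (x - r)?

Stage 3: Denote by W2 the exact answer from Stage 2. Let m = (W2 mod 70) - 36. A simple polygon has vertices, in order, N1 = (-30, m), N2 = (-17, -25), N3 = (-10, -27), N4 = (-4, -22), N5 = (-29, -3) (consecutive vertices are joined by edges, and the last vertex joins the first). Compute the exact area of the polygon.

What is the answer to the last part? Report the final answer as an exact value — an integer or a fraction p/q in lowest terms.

787/2

Stage 1: 38678 = 2 * 83 * 233; number of divisors = (1+1) * (1+1) * (1+1) = 8; answer 8
Stage 2: W1 = 8; r = -8; remainder = value at the root: 3*(-8)^2 + 7*(-8)^1 + 4 = (192) + (-56) + (4) = 140; answer 140
Stage 3: W2 = 140; m = -36; cross terms: (-30*-25 - -17*-36)=138, (-17*-27 - -10*-25)=209, (-10*-22 - -4*-27)=112, (-4*-3 - -29*-22)=-626, (-29*-36 - -30*-3)=954; twice the area = |787| = 787; area = 787/2; answer 787/2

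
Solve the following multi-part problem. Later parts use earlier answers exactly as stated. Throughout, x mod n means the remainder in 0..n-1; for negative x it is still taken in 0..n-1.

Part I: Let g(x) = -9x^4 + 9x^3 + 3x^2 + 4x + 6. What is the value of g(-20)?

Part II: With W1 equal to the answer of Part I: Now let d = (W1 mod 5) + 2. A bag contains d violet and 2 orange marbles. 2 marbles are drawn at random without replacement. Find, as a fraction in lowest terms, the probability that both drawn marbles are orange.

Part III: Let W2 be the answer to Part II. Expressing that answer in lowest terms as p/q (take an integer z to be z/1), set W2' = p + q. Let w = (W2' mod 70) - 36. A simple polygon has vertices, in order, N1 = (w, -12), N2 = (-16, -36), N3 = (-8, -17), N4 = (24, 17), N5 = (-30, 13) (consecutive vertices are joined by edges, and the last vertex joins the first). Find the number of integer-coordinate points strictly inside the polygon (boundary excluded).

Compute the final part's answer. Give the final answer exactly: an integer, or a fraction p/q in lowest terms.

Part I: -9*(-20)^4 + 9*(-20)^3 + 3*(-20)^2 + 4*(-20)^1 + 6 = (-1440000) + (-72000) + (1200) + (-80) + (6) = -1510874; answer -1510874
Part II: W1 = -1510874; d = 3; total draws C(5,2) = 10; favorable C(2,2) = 1; P = 1/10; answer 1/10
Part III: W2 = 1/10; threaded value p + q = 11; w = -25; cross terms: (-25*-36 - -16*-12)=708, (-16*-17 - -8*-36)=-16, (-8*17 - 24*-17)=272, (24*13 - -30*17)=822, (-30*-12 - -25*13)=685; twice the area = |2471| = 2471; area = 2471/2; boundary points = 3 + 1 + 2 + 2 + 5 = 13; strictly interior points = area - boundary/2 + 1 = 1230; answer 1230

1230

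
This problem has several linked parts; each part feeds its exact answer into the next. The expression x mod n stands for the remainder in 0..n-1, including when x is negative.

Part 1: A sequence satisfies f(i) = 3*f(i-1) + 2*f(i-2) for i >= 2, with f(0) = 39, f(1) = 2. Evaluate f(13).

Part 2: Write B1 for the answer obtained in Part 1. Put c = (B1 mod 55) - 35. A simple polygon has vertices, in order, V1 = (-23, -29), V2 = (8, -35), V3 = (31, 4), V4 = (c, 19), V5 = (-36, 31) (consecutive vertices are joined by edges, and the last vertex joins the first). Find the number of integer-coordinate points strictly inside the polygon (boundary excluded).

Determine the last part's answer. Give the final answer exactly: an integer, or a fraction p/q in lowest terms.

Part 1: f(2) = 3*(2) + 2*(39) = 84; iterating: f(2)=84, f(3)=256, f(4)=936, f(5)=3320, f(6)=11832, f(7)=42136, f(8)=150072, f(9)=534488, f(10)=1903608, f(11)=6779800, f(12)=24146616, f(13)=85999448; answer 85999448
Part 2: B1 = 85999448; c = -17; cross terms: (-23*-35 - 8*-29)=1037, (8*4 - 31*-35)=1117, (31*19 - -17*4)=657, (-17*31 - -36*19)=157, (-36*-29 - -23*31)=1757; twice the area = |4725| = 4725; area = 4725/2; boundary points = 1 + 1 + 3 + 1 + 1 = 7; strictly interior points = area - boundary/2 + 1 = 2360; answer 2360

2360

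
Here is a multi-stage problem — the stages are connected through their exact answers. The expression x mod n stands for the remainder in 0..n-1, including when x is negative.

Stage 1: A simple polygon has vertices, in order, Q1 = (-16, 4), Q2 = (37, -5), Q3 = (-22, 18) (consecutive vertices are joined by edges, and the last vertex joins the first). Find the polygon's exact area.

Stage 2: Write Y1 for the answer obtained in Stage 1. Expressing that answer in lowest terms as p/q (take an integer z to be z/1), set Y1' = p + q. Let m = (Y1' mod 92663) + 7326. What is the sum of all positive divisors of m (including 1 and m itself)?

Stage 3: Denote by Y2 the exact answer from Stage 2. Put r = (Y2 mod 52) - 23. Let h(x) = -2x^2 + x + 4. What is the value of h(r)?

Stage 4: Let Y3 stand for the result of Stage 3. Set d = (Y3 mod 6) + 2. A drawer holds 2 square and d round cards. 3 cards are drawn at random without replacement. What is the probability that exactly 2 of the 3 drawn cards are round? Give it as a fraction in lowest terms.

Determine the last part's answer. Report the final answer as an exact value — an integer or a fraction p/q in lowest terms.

3/5

Stage 1: cross terms: (-16*-5 - 37*4)=-68, (37*18 - -22*-5)=556, (-22*4 - -16*18)=200; twice the area = |688| = 688; area = 344; answer 344
Stage 2: Y1 = 344; threaded value p + q = 345; m = 7671; 7671 = 3 * 2557; sigma = (1 + 3) * (1 + 2557) = 4 * 2558 = 10232; answer 10232
Stage 3: Y2 = 10232; r = 17; -2*(17)^2 + 1*(17)^1 + 4 = (-578) + (17) + (4) = -557; answer -557
Stage 4: Y3 = -557; d = 3; total draws C(5,3) = 10; favorable C(3,2)*C(2,1) = 6; P = 3/5; answer 3/5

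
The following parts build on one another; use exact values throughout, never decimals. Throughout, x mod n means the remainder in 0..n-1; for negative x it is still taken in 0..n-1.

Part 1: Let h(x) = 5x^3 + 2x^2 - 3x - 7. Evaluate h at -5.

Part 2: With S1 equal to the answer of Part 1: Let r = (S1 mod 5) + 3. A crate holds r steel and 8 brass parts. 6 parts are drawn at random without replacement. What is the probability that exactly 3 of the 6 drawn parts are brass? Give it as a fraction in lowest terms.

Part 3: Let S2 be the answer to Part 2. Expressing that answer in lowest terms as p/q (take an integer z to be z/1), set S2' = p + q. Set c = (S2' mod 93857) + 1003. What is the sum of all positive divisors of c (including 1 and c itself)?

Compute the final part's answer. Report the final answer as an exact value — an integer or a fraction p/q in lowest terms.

3000

Part 1: 5*(-5)^3 + 2*(-5)^2 - 3*(-5)^1 - 7 = (-625) + (50) + (15) + (-7) = -567; answer -567
Part 2: S1 = -567; r = 6; total draws C(14,6) = 3003; favorable C(8,3)*C(6,3) = 1120; P = 160/429; answer 160/429
Part 3: S2 = 160/429; threaded value p + q = 589; c = 1592; 1592 = 2^3 * 199; sigma = (1 + 2 + 4 + 8) * (1 + 199) = 15 * 200 = 3000; answer 3000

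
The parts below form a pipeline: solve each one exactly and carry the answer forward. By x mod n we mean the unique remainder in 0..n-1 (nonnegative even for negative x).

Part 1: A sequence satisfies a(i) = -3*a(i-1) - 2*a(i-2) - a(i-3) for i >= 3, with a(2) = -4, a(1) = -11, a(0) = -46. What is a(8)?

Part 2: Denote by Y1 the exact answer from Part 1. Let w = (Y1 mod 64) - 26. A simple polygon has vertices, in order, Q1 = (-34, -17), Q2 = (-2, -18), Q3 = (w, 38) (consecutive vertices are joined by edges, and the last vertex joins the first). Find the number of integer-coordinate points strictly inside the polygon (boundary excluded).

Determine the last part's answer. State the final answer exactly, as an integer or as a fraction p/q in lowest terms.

896

Part 1: a(3) = -3*(-4) - 2*(-11) - 1*(-46) = 80; iterating: a(3)=80, a(4)=-221, a(5)=507, a(6)=-1159, a(7)=2684, a(8)=-6241; answer -6241
Part 2: Y1 = -6241; w = 5; cross terms: (-34*-18 - -2*-17)=578, (-2*38 - 5*-18)=14, (5*-17 - -34*38)=1207; twice the area = |1799| = 1799; area = 1799/2; boundary points = 1 + 7 + 1 = 9; strictly interior points = area - boundary/2 + 1 = 896; answer 896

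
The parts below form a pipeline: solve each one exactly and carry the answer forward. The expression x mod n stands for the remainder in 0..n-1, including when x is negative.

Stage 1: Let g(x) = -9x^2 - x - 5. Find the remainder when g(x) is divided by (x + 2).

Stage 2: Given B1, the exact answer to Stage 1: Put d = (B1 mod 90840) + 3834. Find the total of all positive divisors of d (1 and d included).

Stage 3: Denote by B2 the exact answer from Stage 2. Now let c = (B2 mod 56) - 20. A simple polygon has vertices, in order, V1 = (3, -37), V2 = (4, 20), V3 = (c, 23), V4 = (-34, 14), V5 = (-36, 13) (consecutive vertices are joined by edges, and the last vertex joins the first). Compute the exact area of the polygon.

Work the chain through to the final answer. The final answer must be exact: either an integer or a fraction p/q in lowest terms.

Stage 1: remainder = value at the root: -9*(-2)^2 - 1*(-2)^1 - 5 = (-36) + (2) + (-5) = -39; answer -39
Stage 2: B1 = -39; d = 94635; 94635 = 3^3 * 5 * 701; sigma = (1 + 3 + 9 + 27) * (1 + 5) * (1 + 701) = 40 * 6 * 702 = 168480; answer 168480
Stage 3: B2 = 168480; c = 12; cross terms: (3*20 - 4*-37)=208, (4*23 - 12*20)=-148, (12*14 - -34*23)=950, (-34*13 - -36*14)=62, (-36*-37 - 3*13)=1293; twice the area = |2365| = 2365; area = 2365/2; answer 2365/2

2365/2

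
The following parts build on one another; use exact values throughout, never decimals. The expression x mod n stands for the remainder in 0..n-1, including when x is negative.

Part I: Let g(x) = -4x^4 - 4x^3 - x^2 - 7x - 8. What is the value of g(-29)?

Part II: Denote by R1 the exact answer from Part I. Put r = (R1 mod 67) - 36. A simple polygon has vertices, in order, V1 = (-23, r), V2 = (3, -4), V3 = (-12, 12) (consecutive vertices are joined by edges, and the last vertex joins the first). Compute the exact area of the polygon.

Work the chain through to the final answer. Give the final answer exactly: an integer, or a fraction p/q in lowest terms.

103

Part I: -4*(-29)^4 - 4*(-29)^3 - 1*(-29)^2 - 7*(-29)^1 - 8 = (-2829124) + (97556) + (-841) + (203) + (-8) = -2732214; answer -2732214
Part II: R1 = -2732214; r = 10; cross terms: (-23*-4 - 3*10)=62, (3*12 - -12*-4)=-12, (-12*10 - -23*12)=156; twice the area = |206| = 206; area = 103; answer 103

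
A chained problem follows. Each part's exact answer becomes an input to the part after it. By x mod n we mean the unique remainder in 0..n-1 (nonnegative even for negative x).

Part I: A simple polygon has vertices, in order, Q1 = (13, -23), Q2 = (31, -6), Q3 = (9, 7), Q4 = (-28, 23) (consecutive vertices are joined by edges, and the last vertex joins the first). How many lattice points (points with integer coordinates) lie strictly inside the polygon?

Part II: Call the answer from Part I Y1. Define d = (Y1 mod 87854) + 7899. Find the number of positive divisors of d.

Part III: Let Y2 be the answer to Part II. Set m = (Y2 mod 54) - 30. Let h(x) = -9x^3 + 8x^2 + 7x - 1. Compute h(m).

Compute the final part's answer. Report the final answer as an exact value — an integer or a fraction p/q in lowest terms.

128855

Part I: cross terms: (13*-6 - 31*-23)=635, (31*7 - 9*-6)=271, (9*23 - -28*7)=403, (-28*-23 - 13*23)=345; twice the area = |1654| = 1654; area = 827; boundary points = 1 + 1 + 1 + 1 = 4; strictly interior points = area - boundary/2 + 1 = 826; answer 826
Part II: Y1 = 826; d = 8725; 8725 = 5^2 * 349; number of divisors = (2+1) * (1+1) = 6; answer 6
Part III: Y2 = 6; m = -24; -9*(-24)^3 + 8*(-24)^2 + 7*(-24)^1 - 1 = (124416) + (4608) + (-168) + (-1) = 128855; answer 128855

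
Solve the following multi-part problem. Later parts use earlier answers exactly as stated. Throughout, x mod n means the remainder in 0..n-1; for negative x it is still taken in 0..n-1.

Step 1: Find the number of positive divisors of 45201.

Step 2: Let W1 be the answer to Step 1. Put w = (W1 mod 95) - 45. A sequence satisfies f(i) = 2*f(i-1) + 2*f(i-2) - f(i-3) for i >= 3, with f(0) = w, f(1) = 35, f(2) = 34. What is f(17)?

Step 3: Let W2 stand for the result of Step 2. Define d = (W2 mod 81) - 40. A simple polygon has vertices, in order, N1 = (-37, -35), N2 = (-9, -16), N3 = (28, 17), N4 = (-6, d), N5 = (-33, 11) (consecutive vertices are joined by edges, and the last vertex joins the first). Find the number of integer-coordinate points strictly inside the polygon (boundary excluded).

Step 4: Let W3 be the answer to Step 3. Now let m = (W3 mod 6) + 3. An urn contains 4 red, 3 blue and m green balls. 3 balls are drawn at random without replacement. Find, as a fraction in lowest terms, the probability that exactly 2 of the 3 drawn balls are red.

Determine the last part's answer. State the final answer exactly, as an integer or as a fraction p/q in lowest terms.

Step 1: 45201 = 3 * 13 * 19 * 61; number of divisors = (1+1) * (1+1) * (1+1) * (1+1) = 16; answer 16
Step 2: W1 = 16; w = -29; f(3) = 2*(34) + 2*(35) - 1*(-29) = 167; iterating: f(3)=167, f(4)=367, f(5)=1034, f(6)=2635, f(7)=6971, f(8)=18178, f(9)=47663, f(10)=124711, f(11)=326570, f(12)=854899, f(13)=2238227, f(14)=5859682, f(15)=15340919, f(16)=40162975, f(17)=105148106; answer 105148106
Step 3: W2 = 105148106; d = 22; cross terms: (-37*-16 - -9*-35)=277, (-9*17 - 28*-16)=295, (28*22 - -6*17)=718, (-6*11 - -33*22)=660, (-33*-35 - -37*11)=1562; twice the area = |3512| = 3512; area = 1756; boundary points = 1 + 1 + 1 + 1 + 2 = 6; strictly interior points = area - boundary/2 + 1 = 1754; answer 1754
Step 4: W3 = 1754; m = 5; total draws C(12,3) = 220; favorable C(4,2)*C(8,1) = 48; P = 12/55; answer 12/55

12/55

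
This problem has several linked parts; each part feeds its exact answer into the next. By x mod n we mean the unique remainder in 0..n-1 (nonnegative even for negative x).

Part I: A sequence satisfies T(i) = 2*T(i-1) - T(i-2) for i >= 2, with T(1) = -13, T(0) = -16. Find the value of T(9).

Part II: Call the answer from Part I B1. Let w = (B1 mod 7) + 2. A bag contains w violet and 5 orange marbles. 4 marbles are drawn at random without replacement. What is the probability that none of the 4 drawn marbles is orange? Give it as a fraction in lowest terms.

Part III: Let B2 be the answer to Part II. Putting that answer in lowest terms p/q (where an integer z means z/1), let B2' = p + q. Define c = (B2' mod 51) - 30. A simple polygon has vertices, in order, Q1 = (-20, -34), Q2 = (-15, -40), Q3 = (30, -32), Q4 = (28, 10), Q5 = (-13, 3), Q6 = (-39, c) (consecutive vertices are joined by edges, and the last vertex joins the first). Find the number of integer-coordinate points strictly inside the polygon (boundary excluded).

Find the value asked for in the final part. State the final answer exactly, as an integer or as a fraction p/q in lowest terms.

Part I: T(2) = 2*(-13) - 1*(-16) = -10; iterating: T(2)=-10, T(3)=-7, T(4)=-4, T(5)=-1, T(6)=2, T(7)=5, T(8)=8, T(9)=11; answer 11
Part II: B1 = 11; w = 6; total draws C(11,4) = 330; favorable C(6,4) = 15; P = 1/22; answer 1/22
Part III: B2 = 1/22; threaded value p + q = 23; c = -7; cross terms: (-20*-40 - -15*-34)=290, (-15*-32 - 30*-40)=1680, (30*10 - 28*-32)=1196, (28*3 - -13*10)=214, (-13*-7 - -39*3)=208, (-39*-34 - -20*-7)=1186; twice the area = |4774| = 4774; area = 2387; boundary points = 1 + 1 + 2 + 1 + 2 + 1 = 8; strictly interior points = area - boundary/2 + 1 = 2384; answer 2384

2384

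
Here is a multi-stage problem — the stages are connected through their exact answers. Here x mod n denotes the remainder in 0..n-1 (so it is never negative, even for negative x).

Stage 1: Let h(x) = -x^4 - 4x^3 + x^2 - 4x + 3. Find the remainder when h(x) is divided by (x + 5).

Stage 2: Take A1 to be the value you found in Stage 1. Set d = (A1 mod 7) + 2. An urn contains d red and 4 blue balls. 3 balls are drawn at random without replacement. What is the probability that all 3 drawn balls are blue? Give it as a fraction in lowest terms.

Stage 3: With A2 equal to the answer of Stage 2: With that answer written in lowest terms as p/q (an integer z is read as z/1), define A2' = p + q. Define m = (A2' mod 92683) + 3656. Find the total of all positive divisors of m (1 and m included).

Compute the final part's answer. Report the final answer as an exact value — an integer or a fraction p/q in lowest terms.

Stage 1: remainder = value at the root: -1*(-5)^4 - 4*(-5)^3 + 1*(-5)^2 - 4*(-5)^1 + 3 = (-625) + (500) + (25) + (20) + (3) = -77; answer -77
Stage 2: A1 = -77; d = 2; total draws C(6,3) = 20; favorable C(4,3) = 4; P = 1/5; answer 1/5
Stage 3: A2 = 1/5; threaded value p + q = 6; m = 3662; 3662 = 2 * 1831; sigma = (1 + 2) * (1 + 1831) = 3 * 1832 = 5496; answer 5496

5496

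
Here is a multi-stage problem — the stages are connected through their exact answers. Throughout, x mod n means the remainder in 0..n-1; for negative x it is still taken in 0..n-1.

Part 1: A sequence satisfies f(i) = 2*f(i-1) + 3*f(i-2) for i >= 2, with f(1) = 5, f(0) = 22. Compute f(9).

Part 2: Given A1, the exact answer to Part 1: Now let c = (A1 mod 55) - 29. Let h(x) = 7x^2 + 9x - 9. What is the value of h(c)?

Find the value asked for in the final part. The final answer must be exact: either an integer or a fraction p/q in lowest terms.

Part 1: f(2) = 2*(5) + 3*(22) = 76; iterating: f(2)=76, f(3)=167, f(4)=562, f(5)=1625, f(6)=4936, f(7)=14747, f(8)=44302, f(9)=132845; answer 132845
Part 2: A1 = 132845; c = -9; 7*(-9)^2 + 9*(-9)^1 - 9 = (567) + (-81) + (-9) = 477; answer 477

477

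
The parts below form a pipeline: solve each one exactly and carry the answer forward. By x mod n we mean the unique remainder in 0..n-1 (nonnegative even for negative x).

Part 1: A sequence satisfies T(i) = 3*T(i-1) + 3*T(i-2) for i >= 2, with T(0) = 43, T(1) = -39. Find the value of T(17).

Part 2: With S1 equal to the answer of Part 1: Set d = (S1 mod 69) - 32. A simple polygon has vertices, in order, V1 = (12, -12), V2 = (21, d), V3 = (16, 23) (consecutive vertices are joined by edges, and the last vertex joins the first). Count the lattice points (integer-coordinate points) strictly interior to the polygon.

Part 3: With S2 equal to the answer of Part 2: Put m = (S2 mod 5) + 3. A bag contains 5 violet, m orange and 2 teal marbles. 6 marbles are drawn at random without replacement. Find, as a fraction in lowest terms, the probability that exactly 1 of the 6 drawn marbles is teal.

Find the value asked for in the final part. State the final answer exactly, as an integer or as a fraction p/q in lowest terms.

7/13

Part 1: T(2) = 3*(-39) + 3*(43) = 12; iterating: T(2)=12, T(3)=-81, T(4)=-207, T(5)=-864, T(6)=-3213, T(7)=-12231, T(8)=-46332, T(9)=-175689, T(10)=-666063, T(11)=-2525256, T(12)=-9573957, T(13)=-36297639, T(14)=-137614788, T(15)=-521737281, T(16)=-1978056207, T(17)=-7499380464; answer -7499380464
Part 2: S1 = -7499380464; d = 10; cross terms: (12*10 - 21*-12)=372, (21*23 - 16*10)=323, (16*-12 - 12*23)=-468; twice the area = |227| = 227; area = 227/2; boundary points = 1 + 1 + 1 = 3; strictly interior points = area - boundary/2 + 1 = 113; answer 113
Part 3: S2 = 113; m = 6; total draws C(13,6) = 1716; favorable C(2,1)*C(11,5) = 924; P = 7/13; answer 7/13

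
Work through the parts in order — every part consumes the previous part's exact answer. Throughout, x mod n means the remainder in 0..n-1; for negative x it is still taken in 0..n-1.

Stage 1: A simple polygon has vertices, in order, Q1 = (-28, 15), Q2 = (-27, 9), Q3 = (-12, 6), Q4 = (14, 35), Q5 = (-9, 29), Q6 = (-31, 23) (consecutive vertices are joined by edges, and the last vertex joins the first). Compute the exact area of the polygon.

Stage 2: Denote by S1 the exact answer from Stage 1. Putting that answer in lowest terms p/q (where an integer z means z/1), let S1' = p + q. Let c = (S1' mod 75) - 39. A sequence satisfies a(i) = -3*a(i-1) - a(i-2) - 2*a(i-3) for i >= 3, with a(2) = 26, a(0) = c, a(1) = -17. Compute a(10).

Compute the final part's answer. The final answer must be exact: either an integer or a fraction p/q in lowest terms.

Stage 1: cross terms: (-28*9 - -27*15)=153, (-27*6 - -12*9)=-54, (-12*35 - 14*6)=-504, (14*29 - -9*35)=721, (-9*23 - -31*29)=692, (-31*15 - -28*23)=179; twice the area = |1187| = 1187; area = 1187/2; answer 1187/2
Stage 2: S1 = 1187/2; threaded value p + q = 1189; c = 25; a(3) = -3*(26) - 1*(-17) - 2*(25) = -111; iterating: a(3)=-111, a(4)=341, a(5)=-964, a(6)=2773, a(7)=-8037, a(8)=23266, a(9)=-67307, a(10)=194729; answer 194729

194729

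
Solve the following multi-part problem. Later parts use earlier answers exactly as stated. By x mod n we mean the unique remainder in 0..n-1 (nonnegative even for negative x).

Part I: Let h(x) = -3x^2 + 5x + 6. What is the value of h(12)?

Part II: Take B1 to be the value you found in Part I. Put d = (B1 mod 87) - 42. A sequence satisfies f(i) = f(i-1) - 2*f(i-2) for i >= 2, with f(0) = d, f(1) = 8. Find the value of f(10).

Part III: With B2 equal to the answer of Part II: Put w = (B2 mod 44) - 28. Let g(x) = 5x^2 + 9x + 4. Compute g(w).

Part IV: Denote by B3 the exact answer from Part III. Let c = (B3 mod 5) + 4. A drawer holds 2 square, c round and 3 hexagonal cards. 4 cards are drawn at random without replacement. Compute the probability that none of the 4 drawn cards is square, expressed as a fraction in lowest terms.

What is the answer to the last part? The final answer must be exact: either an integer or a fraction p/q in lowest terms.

6/13

Part I: -3*(12)^2 + 5*(12)^1 + 6 = (-432) + (60) + (6) = -366; answer -366
Part II: B1 = -366; d = 27; f(2) = 1*(8) - 2*(27) = -46; iterating: f(2)=-46, f(3)=-62, f(4)=30, f(5)=154, f(6)=94, f(7)=-214, f(8)=-402, f(9)=26, f(10)=830; answer 830
Part III: B2 = 830; w = 10; 5*(10)^2 + 9*(10)^1 + 4 = (500) + (90) + (4) = 594; answer 594
Part IV: B3 = 594; c = 8; total draws C(13,4) = 715; favorable C(11,4) = 330; P = 6/13; answer 6/13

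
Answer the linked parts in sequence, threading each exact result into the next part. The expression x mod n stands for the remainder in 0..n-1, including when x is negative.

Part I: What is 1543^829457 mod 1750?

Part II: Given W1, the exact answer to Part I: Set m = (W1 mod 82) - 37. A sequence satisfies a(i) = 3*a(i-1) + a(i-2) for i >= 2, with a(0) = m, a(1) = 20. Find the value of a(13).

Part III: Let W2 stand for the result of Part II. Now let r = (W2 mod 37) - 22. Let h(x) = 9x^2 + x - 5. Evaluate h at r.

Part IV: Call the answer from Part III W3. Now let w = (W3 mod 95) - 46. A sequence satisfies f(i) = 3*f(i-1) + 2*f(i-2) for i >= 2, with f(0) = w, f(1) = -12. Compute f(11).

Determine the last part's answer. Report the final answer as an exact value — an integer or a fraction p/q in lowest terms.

Part I: squarings mod 1750: 1543^1=1543, 1543^2=849, 1543^4=1551, 1543^8=1101, 1543^16=1201, 1543^32=401, 1543^64=1551, 1543^128=1101, 1543^256=1201, 1543^512=401, 1543^1024=1551, 1543^2048=1101, 1543^4096=1201, 1543^8192=401, 1543^16384=1551, 1543^32768=1101, 1543^65536=1201, 1543^131072=401, 1543^262144=1551, 1543^524288=1101; 1543^829457 = 1543^1 * 1543^16 * 1543^2048 * 1543^8192 * 1543^32768 * 1543^262144 * 1543^524288 = 1643 (mod 1750); answer 1643
Part II: W1 = 1643; m = -34; a(2) = 3*(20) + 1*(-34) = 26; iterating: a(2)=26, a(3)=98, a(4)=320, a(5)=1058, a(6)=3494, a(7)=11540, a(8)=38114, a(9)=125882, a(10)=415760, a(11)=1373162, a(12)=4535246, a(13)=14978900; answer 14978900
Part III: W2 = 14978900; r = -17; 9*(-17)^2 + 1*(-17)^1 - 5 = (2601) + (-17) + (-5) = 2579; answer 2579
Part IV: W3 = 2579; w = -32; f(2) = 3*(-12) + 2*(-32) = -100; iterating: f(2)=-100, f(3)=-324, f(4)=-1172, f(5)=-4164, f(6)=-14836, f(7)=-52836, f(8)=-188180, f(9)=-670212, f(10)=-2386996, f(11)=-8501412; answer -8501412

-8501412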